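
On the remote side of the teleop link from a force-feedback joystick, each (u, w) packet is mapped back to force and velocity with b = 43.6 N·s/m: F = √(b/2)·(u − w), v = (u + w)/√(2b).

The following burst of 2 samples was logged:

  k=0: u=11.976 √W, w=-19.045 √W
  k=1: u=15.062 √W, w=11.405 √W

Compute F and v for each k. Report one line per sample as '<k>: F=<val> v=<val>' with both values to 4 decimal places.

0: F=144.8385 v=-0.7570
1: F=17.0747 v=2.8343

k=0: u−w=31.0210, u+w=-7.0690; √(b/2)=4.6690, √(2b)=9.3381; F=4.6690×31.021=144.8385, v=-7.0690/9.3381=-0.7570
k=1: u−w=3.6570, u+w=26.4670; √(b/2)=4.6690, √(2b)=9.3381; F=4.6690×3.657=17.0747, v=26.4670/9.3381=2.8343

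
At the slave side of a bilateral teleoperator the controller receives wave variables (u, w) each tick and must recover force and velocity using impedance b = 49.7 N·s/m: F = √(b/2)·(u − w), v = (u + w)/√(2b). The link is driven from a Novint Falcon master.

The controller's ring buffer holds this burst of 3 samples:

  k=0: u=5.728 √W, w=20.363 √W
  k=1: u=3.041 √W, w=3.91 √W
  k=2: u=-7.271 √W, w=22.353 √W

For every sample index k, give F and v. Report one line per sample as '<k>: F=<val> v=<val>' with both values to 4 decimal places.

0: F=-72.9551 v=2.6170
1: F=-4.3319 v=0.6972
2: F=-147.6750 v=1.5127

k=0: u−w=-14.6350, u+w=26.0910; √(b/2)=4.9850, √(2b)=9.9700; F=4.9850×(-14.635)=-72.9551, v=26.0910/9.9700=2.6170
k=1: u−w=-0.8690, u+w=6.9510; √(b/2)=4.9850, √(2b)=9.9700; F=4.9850×(-0.869)=-4.3319, v=6.9510/9.9700=0.6972
k=2: u−w=-29.6240, u+w=15.0820; √(b/2)=4.9850, √(2b)=9.9700; F=4.9850×(-29.624)=-147.6750, v=15.0820/9.9700=1.5127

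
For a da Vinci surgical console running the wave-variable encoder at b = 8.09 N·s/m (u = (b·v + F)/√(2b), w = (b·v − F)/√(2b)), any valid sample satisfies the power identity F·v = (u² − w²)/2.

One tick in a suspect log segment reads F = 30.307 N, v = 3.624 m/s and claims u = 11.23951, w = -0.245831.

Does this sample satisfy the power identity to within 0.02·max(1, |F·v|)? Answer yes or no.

F·v = 30.307×3.624 = 109.832568 W.
(u² − w²)/2 = (126.326585 − 0.060433)/2 = 63.133076 W.
|Δ| = 46.699492;  2% of max(1, |F·v|) = 2.196651.

no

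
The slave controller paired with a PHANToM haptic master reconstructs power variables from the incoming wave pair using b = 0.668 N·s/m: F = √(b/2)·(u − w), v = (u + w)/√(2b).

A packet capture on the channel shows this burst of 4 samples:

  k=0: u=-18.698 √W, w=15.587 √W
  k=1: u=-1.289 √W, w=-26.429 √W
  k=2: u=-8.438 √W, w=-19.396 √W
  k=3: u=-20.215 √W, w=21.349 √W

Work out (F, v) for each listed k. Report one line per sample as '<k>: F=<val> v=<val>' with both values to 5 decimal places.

0: F=-19.81424 v=-2.69151
1: F=14.52909 v=-23.98052
2: F=6.33293 v=-24.08088
3: F=-24.02097 v=0.98109

k=0: u−w=-34.28500, u+w=-3.11100; √(b/2)=0.57793, √(2b)=1.15585; F=0.57793×(-34.285)=-19.81424, v=-3.11100/1.15585=-2.69151
k=1: u−w=25.14000, u+w=-27.71800; √(b/2)=0.57793, √(2b)=1.15585; F=0.57793×25.14=14.52909, v=-27.71800/1.15585=-23.98052
k=2: u−w=10.95800, u+w=-27.83400; √(b/2)=0.57793, √(2b)=1.15585; F=0.57793×10.958=6.33293, v=-27.83400/1.15585=-24.08088
k=3: u−w=-41.56400, u+w=1.13400; √(b/2)=0.57793, √(2b)=1.15585; F=0.57793×(-41.564)=-24.02097, v=1.13400/1.15585=0.98109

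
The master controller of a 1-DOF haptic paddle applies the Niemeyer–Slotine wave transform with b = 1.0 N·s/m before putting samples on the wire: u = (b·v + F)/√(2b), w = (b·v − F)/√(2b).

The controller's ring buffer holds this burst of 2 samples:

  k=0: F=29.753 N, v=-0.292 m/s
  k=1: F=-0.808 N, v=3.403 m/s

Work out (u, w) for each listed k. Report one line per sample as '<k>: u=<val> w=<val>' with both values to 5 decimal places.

0: u=20.83207 w=-21.24502
1: u=1.83494 w=2.97763

k=0: b·v=1.0×(-0.292)=-0.29200; √(2b)=1.41421; u=(-0.29200+29.753)/1.41421=20.83207, w=(-0.29200−29.753)/1.41421=-21.24502
k=1: b·v=1.0×3.403=3.40300; √(2b)=1.41421; u=(3.40300+(-0.808))/1.41421=1.83494, w=(3.40300−(-0.808))/1.41421=2.97763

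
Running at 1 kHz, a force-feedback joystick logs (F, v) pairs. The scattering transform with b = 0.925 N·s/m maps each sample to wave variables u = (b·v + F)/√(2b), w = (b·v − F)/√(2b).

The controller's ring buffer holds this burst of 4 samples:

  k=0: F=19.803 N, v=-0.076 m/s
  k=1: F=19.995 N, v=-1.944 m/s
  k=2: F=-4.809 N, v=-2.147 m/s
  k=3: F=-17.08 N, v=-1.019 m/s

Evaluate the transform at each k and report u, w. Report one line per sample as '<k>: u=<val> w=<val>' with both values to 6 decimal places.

k=0: b·v=0.925×(-0.076)=-0.070300; √(2b)=1.360147; u=(-0.070300+19.803)/1.360147=14.507770, w=(-0.070300−19.803)/1.360147=-14.611141
k=1: b·v=0.925×(-1.944)=-1.798200; √(2b)=1.360147; u=(-1.798200+19.995)/1.360147=13.378553, w=(-1.798200−19.995)/1.360147=-16.022679
k=2: b·v=0.925×(-2.147)=-1.985975; √(2b)=1.360147; u=(-1.985975+(-4.809))/1.360147=-4.995765, w=(-1.985975−(-4.809))/1.360147=2.075529
k=3: b·v=0.925×(-1.019)=-0.942575; √(2b)=1.360147; u=(-0.942575+(-17.08))/1.360147=-13.250461, w=(-0.942575−(-17.08))/1.360147=11.864471

0: u=14.507770 w=-14.611141
1: u=13.378553 w=-16.022679
2: u=-4.995765 w=2.075529
3: u=-13.250461 w=11.864471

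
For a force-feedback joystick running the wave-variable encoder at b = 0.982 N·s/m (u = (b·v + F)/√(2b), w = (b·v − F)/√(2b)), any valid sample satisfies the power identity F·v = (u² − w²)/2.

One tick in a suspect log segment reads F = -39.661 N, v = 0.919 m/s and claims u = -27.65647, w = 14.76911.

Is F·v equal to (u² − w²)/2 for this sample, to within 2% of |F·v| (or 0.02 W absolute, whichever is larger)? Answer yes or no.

no

F·v = (-39.661)×0.919 = -36.44846 W.
(u² − w²)/2 = (764.88033 − 218.12661)/2 = 273.37686 W.
|Δ| = 309.82532;  2% of max(1, |F·v|) = 0.72897.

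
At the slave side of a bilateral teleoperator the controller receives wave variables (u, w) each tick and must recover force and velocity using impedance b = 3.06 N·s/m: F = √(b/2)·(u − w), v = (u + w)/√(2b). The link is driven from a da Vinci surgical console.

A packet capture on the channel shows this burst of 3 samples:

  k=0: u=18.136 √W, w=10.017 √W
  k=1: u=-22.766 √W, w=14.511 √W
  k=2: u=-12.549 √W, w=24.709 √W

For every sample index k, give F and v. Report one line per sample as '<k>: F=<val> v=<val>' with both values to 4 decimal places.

k=0: u−w=8.1190, u+w=28.1530; √(b/2)=1.2369, √(2b)=2.4739; F=1.2369×8.119=10.0426, v=28.1530/2.4739=11.3802
k=1: u−w=-37.2770, u+w=-8.2550; √(b/2)=1.2369, √(2b)=2.4739; F=1.2369×(-37.277)=-46.1091, v=-8.2550/2.4739=-3.3369
k=2: u−w=-37.2580, u+w=12.1600; √(b/2)=1.2369, √(2b)=2.4739; F=1.2369×(-37.258)=-46.0856, v=12.1600/2.4739=4.9154

0: F=10.0426 v=11.3802
1: F=-46.1091 v=-3.3369
2: F=-46.0856 v=4.9154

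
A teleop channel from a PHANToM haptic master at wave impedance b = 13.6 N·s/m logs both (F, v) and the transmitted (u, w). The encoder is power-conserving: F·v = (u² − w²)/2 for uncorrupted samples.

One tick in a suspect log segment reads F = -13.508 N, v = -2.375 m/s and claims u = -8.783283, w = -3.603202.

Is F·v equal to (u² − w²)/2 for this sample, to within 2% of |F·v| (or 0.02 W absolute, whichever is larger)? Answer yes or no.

yes

F·v = (-13.508)×(-2.375) = 32.081500 W.
(u² − w²)/2 = (77.146060 − 12.983065)/2 = 32.081498 W.
|Δ| = 0.000002;  2% of max(1, |F·v|) = 0.641630.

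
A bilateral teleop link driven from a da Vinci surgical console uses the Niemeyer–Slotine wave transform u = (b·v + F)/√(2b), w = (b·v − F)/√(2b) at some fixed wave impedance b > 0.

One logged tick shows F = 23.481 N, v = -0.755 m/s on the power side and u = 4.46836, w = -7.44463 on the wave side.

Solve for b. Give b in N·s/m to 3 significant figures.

u + w = -2.97627;  u + w = √(2b)·v, so √(2b) = -2.97627/(-0.755) = 3.94208.
b = (√(2b))²/2 = 15.53999/2 = 7.77000.
(Check via u − w = 2F/√(2b): u − w = 11.91299, 2F/√(2b) = 11.91300.)

b = 7.77 N·s/m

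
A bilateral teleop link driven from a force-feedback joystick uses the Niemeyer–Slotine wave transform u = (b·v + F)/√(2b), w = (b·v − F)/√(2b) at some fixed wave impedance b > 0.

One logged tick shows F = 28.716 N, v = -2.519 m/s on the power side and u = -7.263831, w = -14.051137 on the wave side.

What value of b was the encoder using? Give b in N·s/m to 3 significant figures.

b = 35.8 N·s/m

u + w = -21.314968;  u + w = √(2b)·v, so √(2b) = -21.314968/(-2.519) = 8.461678.
b = (√(2b))²/2 = 71.600002/2 = 35.800001.
(Check via u − w = 2F/√(2b): u − w = 6.787306, 2F/√(2b) = 6.787306.)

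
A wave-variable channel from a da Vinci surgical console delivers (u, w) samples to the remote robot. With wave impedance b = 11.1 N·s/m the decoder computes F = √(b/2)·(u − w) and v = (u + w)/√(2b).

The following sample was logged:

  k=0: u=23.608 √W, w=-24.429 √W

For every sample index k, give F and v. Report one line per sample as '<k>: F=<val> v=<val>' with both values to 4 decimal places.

0: F=113.1677 v=-0.1742

k=0: u−w=48.0370, u+w=-0.8210; √(b/2)=2.3558, √(2b)=4.7117; F=2.3558×48.037=113.1677, v=-0.8210/4.7117=-0.1742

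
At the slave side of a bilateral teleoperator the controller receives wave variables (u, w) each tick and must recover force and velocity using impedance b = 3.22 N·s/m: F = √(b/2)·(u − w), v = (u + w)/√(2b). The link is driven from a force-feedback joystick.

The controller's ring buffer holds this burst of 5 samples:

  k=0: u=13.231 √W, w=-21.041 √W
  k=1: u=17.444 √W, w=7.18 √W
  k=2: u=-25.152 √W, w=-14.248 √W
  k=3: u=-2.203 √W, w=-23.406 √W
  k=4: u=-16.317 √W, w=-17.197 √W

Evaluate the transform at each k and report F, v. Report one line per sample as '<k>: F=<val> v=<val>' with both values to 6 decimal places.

k=0: u−w=34.272000, u+w=-7.810000; √(b/2)=1.268858, √(2b)=2.537716; F=1.268858×34.272=43.486293, v=-7.810000/2.537716=-3.077571
k=1: u−w=10.264000, u+w=24.624000; √(b/2)=1.268858, √(2b)=2.537716; F=1.268858×10.264=13.023556, v=24.624000/2.537716=9.703215
k=2: u−w=-10.904000, u+w=-39.400000; √(b/2)=1.268858, √(2b)=2.537716; F=1.268858×(-10.904)=-13.835625, v=-39.400000/2.537716=-15.525775
k=3: u−w=21.203000, u+w=-25.609000; √(b/2)=1.268858, √(2b)=2.537716; F=1.268858×21.203=26.903591, v=-25.609000/2.537716=-10.091360
k=4: u−w=0.880000, u+w=-33.514000; √(b/2)=1.268858, √(2b)=2.537716; F=1.268858×0.88=1.116595, v=-33.514000/2.537716=-13.206366

0: F=43.486293 v=-3.077571
1: F=13.023556 v=9.703215
2: F=-13.835625 v=-15.525775
3: F=26.903591 v=-10.091360
4: F=1.116595 v=-13.206366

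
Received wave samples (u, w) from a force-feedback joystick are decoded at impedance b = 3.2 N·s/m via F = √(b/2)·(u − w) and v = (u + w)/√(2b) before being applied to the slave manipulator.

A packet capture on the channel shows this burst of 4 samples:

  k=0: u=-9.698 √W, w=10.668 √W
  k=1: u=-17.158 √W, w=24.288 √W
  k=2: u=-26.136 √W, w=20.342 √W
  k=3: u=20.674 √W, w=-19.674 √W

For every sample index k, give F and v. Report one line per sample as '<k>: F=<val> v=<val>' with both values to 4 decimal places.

0: F=-25.7612 v=0.3834
1: F=-52.4255 v=2.8184
2: F=-58.7905 v=-2.2903
3: F=51.0366 v=0.3953

k=0: u−w=-20.3660, u+w=0.9700; √(b/2)=1.2649, √(2b)=2.5298; F=1.2649×(-20.366)=-25.7612, v=0.9700/2.5298=0.3834
k=1: u−w=-41.4460, u+w=7.1300; √(b/2)=1.2649, √(2b)=2.5298; F=1.2649×(-41.446)=-52.4255, v=7.1300/2.5298=2.8184
k=2: u−w=-46.4780, u+w=-5.7940; √(b/2)=1.2649, √(2b)=2.5298; F=1.2649×(-46.478)=-58.7905, v=-5.7940/2.5298=-2.2903
k=3: u−w=40.3480, u+w=1.0000; √(b/2)=1.2649, √(2b)=2.5298; F=1.2649×40.348=51.0366, v=1.0000/2.5298=0.3953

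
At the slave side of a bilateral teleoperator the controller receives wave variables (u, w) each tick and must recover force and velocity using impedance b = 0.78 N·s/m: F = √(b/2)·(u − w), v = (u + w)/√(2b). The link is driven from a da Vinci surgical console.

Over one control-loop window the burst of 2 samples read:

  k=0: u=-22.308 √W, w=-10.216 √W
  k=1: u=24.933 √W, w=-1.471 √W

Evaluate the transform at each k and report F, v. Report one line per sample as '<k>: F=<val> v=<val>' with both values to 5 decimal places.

k=0: u−w=-12.09200, u+w=-32.52400; √(b/2)=0.62450, √(2b)=1.24900; F=0.62450×(-12.092)=-7.55145, v=-32.52400/1.24900=-26.04004
k=1: u−w=26.40400, u+w=23.46200; √(b/2)=0.62450, √(2b)=1.24900; F=0.62450×26.404=16.48929, v=23.46200/1.24900=18.78463

0: F=-7.55145 v=-26.04004
1: F=16.48929 v=18.78463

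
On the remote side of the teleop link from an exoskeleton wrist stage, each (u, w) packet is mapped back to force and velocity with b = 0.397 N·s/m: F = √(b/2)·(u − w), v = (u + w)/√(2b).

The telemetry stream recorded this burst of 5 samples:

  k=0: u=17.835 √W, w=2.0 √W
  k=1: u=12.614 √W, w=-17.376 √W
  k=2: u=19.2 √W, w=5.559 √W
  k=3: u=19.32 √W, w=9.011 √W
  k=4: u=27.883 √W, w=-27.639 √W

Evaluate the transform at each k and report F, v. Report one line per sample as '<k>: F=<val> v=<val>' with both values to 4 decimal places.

0: F=7.0550 v=22.2598
1: F=13.3615 v=-5.3442
2: F=6.0775 v=27.7858
3: F=4.5930 v=31.7945
4: F=24.7369 v=0.2738

k=0: u−w=15.8350, u+w=19.8350; √(b/2)=0.4455, √(2b)=0.8911; F=0.4455×15.835=7.0550, v=19.8350/0.8911=22.2598
k=1: u−w=29.9900, u+w=-4.7620; √(b/2)=0.4455, √(2b)=0.8911; F=0.4455×29.99=13.3615, v=-4.7620/0.8911=-5.3442
k=2: u−w=13.6410, u+w=24.7590; √(b/2)=0.4455, √(2b)=0.8911; F=0.4455×13.641=6.0775, v=24.7590/0.8911=27.7858
k=3: u−w=10.3090, u+w=28.3310; √(b/2)=0.4455, √(2b)=0.8911; F=0.4455×10.309=4.5930, v=28.3310/0.8911=31.7945
k=4: u−w=55.5220, u+w=0.2440; √(b/2)=0.4455, √(2b)=0.8911; F=0.4455×55.522=24.7369, v=0.2440/0.8911=0.2738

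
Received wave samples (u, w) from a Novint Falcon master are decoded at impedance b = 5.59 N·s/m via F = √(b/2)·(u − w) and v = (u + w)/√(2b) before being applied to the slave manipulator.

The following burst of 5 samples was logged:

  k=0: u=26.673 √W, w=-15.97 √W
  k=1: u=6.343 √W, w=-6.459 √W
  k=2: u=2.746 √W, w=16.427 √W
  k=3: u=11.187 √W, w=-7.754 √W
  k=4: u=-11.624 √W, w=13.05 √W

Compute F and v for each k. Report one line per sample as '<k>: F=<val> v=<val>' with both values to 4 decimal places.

k=0: u−w=42.6430, u+w=10.7030; √(b/2)=1.6718, √(2b)=3.3437; F=1.6718×42.643=71.2916, v=10.7030/3.3437=3.2010
k=1: u−w=12.8020, u+w=-0.1160; √(b/2)=1.6718, √(2b)=3.3437; F=1.6718×12.802=21.4027, v=-0.1160/3.3437=-0.0347
k=2: u−w=-13.6810, u+w=19.1730; √(b/2)=1.6718, √(2b)=3.3437; F=1.6718×(-13.681)=-22.8722, v=19.1730/3.3437=5.7342
k=3: u−w=18.9410, u+w=3.4330; √(b/2)=1.6718, √(2b)=3.3437; F=1.6718×18.941=31.6660, v=3.4330/3.3437=1.0267
k=4: u−w=-24.6740, u+w=1.4260; √(b/2)=1.6718, √(2b)=3.3437; F=1.6718×(-24.674)=-41.2506, v=1.4260/3.3437=0.4265

0: F=71.2916 v=3.2010
1: F=21.4027 v=-0.0347
2: F=-22.8722 v=5.7342
3: F=31.6660 v=1.0267
4: F=-41.2506 v=0.4265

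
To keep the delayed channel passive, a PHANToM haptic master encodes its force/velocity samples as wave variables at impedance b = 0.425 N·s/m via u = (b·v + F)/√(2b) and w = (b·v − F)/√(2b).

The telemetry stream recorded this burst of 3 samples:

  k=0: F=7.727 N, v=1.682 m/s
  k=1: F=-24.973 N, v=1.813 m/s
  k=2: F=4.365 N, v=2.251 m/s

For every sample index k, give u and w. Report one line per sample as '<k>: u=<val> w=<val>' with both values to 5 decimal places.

0: u=9.15647 w=-7.60574
1: u=-26.25127 w=27.92277
2: u=5.77217 w=-3.69685

k=0: b·v=0.425×1.682=0.71485; √(2b)=0.92195; u=(0.71485+7.727)/0.92195=9.15647, w=(0.71485−7.727)/0.92195=-7.60574
k=1: b·v=0.425×1.813=0.77052; √(2b)=0.92195; u=(0.77052+(-24.973))/0.92195=-26.25127, w=(0.77052−(-24.973))/0.92195=27.92277
k=2: b·v=0.425×2.251=0.95667; √(2b)=0.92195; u=(0.95667+4.365)/0.92195=5.77217, w=(0.95667−4.365)/0.92195=-3.69685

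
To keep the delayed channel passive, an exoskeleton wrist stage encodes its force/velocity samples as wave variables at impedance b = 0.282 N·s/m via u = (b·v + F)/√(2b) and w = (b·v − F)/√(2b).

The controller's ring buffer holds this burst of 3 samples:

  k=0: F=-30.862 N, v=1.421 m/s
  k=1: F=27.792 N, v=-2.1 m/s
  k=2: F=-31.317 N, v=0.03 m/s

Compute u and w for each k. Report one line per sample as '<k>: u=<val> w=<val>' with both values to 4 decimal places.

k=0: b·v=0.282×1.421=0.4007; √(2b)=0.7510; u=(0.4007+(-30.862))/0.7510=-40.5610, w=(0.4007−(-30.862))/0.7510=41.6282
k=1: b·v=0.282×(-2.1)=-0.5922; √(2b)=0.7510; u=(-0.5922+27.792)/0.7510=36.2181, w=(-0.5922−27.792)/0.7510=-37.7952
k=2: b·v=0.282×0.03=0.0085; √(2b)=0.7510; u=(0.0085+(-31.317))/0.7510=-41.6892, w=(0.0085−(-31.317))/0.7510=41.7117

0: u=-40.5610 w=41.6282
1: u=36.2181 w=-37.7952
2: u=-41.6892 w=41.7117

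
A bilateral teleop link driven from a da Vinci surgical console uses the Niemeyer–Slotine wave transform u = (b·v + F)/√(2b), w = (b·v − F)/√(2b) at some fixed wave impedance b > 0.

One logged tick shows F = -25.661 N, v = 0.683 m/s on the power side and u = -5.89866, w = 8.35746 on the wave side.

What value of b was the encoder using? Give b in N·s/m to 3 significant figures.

b = 6.48 N·s/m

u + w = 2.45880;  u + w = √(2b)·v, so √(2b) = 2.45880/0.683 = 3.60000.
b = (√(2b))²/2 = 12.96000/2 = 6.48000.
(Check via u − w = 2F/√(2b): u − w = -14.25612, 2F/√(2b) = -14.25611.)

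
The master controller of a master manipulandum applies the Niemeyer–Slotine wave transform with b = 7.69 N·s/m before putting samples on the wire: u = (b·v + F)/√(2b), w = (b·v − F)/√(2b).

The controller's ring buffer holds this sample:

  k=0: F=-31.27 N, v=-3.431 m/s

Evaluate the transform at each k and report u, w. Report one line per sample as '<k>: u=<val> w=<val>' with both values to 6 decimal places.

k=0: b·v=7.69×(-3.431)=-26.384390; √(2b)=3.921734; u=(-26.384390+(-31.27))/3.921734=-14.701248, w=(-26.384390−(-31.27))/3.921734=1.245778

0: u=-14.701248 w=1.245778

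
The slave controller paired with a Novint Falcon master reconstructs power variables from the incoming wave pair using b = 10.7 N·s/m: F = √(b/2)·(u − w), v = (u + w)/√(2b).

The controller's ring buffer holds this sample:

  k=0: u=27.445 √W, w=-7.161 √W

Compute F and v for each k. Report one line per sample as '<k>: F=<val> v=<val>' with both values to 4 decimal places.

0: F=80.0439 v=4.3848

k=0: u−w=34.6060, u+w=20.2840; √(b/2)=2.3130, √(2b)=4.6260; F=2.3130×34.606=80.0439, v=20.2840/4.6260=4.3848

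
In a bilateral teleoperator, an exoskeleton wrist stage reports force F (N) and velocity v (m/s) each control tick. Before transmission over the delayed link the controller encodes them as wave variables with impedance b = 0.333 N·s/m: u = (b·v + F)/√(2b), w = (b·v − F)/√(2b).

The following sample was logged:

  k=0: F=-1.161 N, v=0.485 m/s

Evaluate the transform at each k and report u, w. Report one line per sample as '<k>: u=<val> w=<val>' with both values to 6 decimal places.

0: u=-1.224739 w=1.620542

k=0: b·v=0.333×0.485=0.161505; √(2b)=0.816088; u=(0.161505+(-1.161))/0.816088=-1.224739, w=(0.161505−(-1.161))/0.816088=1.620542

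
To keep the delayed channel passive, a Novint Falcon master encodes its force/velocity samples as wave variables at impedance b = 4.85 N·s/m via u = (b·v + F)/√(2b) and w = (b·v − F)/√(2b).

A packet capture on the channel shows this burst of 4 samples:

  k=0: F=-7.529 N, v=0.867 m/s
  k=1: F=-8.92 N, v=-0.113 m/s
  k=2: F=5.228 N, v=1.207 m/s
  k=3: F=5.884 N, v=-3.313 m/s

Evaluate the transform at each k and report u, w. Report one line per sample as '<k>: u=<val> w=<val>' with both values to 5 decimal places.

0: u=-1.06729 w=3.76754
1: u=-3.04001 w=2.68807
2: u=3.55820 w=0.20098
3: u=-3.26990 w=-7.04838

k=0: b·v=4.85×0.867=4.20495; √(2b)=3.11448; u=(4.20495+(-7.529))/3.11448=-1.06729, w=(4.20495−(-7.529))/3.11448=3.76754
k=1: b·v=4.85×(-0.113)=-0.54805; √(2b)=3.11448; u=(-0.54805+(-8.92))/3.11448=-3.04001, w=(-0.54805−(-8.92))/3.11448=2.68807
k=2: b·v=4.85×1.207=5.85395; √(2b)=3.11448; u=(5.85395+5.228)/3.11448=3.55820, w=(5.85395−5.228)/3.11448=0.20098
k=3: b·v=4.85×(-3.313)=-16.06805; √(2b)=3.11448; u=(-16.06805+5.884)/3.11448=-3.26990, w=(-16.06805−5.884)/3.11448=-7.04838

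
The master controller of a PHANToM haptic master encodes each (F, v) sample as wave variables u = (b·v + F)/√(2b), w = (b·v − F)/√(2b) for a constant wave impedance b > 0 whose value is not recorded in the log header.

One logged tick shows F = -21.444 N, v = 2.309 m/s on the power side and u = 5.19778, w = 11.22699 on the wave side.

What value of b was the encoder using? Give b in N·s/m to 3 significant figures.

u + w = 16.4248;  u + w = √(2b)·v, so √(2b) = 16.4248/2.309 = 7.1134.
b = (√(2b))²/2 = 50.6000/2 = 25.3000.
(Check via u − w = 2F/√(2b): u − w = -6.0292, 2F/√(2b) = -6.0292.)

b = 25.3 N·s/m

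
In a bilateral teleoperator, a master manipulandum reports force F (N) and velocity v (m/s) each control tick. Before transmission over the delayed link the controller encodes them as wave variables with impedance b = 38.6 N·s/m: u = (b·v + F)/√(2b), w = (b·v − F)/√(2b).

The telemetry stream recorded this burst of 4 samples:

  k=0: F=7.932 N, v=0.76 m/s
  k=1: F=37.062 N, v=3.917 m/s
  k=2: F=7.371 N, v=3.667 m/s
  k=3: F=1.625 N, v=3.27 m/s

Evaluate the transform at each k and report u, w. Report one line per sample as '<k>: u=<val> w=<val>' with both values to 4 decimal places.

0: u=4.2416 w=2.4361
1: u=21.4262 w=12.9899
2: u=16.9487 w=15.2709
3: u=14.5506 w=14.1807

k=0: b·v=38.6×0.76=29.3360; √(2b)=8.7864; u=(29.3360+7.932)/8.7864=4.2416, w=(29.3360−7.932)/8.7864=2.4361
k=1: b·v=38.6×3.917=151.1962; √(2b)=8.7864; u=(151.1962+37.062)/8.7864=21.4262, w=(151.1962−37.062)/8.7864=12.9899
k=2: b·v=38.6×3.667=141.5462; √(2b)=8.7864; u=(141.5462+7.371)/8.7864=16.9487, w=(141.5462−7.371)/8.7864=15.2709
k=3: b·v=38.6×3.27=126.2220; √(2b)=8.7864; u=(126.2220+1.625)/8.7864=14.5506, w=(126.2220−1.625)/8.7864=14.1807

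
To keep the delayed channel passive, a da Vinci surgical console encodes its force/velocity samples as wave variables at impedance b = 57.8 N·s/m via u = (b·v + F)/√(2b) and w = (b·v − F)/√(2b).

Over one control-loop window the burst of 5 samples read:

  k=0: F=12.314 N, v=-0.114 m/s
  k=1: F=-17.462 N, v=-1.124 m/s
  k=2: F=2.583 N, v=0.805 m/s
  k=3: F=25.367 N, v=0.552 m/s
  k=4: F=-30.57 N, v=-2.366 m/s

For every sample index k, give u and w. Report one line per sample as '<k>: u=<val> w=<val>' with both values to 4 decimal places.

k=0: b·v=57.8×(-0.114)=-6.5892; √(2b)=10.7517; u=(-6.5892+12.314)/10.7517=0.5325, w=(-6.5892−12.314)/10.7517=-1.7582
k=1: b·v=57.8×(-1.124)=-64.9672; √(2b)=10.7517; u=(-64.9672+(-17.462))/10.7517=-7.6666, w=(-64.9672−(-17.462))/10.7517=-4.4184
k=2: b·v=57.8×0.805=46.5290; √(2b)=10.7517; u=(46.5290+2.583)/10.7517=4.5678, w=(46.5290−2.583)/10.7517=4.0873
k=3: b·v=57.8×0.552=31.9056; √(2b)=10.7517; u=(31.9056+25.367)/10.7517=5.3268, w=(31.9056−25.367)/10.7517=0.6081
k=4: b·v=57.8×(-2.366)=-136.7548; √(2b)=10.7517; u=(-136.7548+(-30.57))/10.7517=-15.5626, w=(-136.7548−(-30.57))/10.7517=-9.8761

0: u=0.5325 w=-1.7582
1: u=-7.6666 w=-4.4184
2: u=4.5678 w=4.0873
3: u=5.3268 w=0.6081
4: u=-15.5626 w=-9.8761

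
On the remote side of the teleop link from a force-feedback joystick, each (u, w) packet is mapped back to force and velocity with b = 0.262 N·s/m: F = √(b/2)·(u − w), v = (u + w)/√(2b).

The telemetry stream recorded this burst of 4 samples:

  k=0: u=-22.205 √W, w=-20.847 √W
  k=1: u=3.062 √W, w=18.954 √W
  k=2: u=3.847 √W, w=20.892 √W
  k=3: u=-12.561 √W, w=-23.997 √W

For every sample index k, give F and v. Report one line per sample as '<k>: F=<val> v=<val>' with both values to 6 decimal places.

0: F=-0.491513 v=-59.474074
1: F=-5.751938 v=30.413946
2: F=-6.169254 v=34.175627
3: F=4.139137 v=-50.502954

k=0: u−w=-1.358000, u+w=-43.052000; √(b/2)=0.361939, √(2b)=0.723878; F=0.361939×(-1.358)=-0.491513, v=-43.052000/0.723878=-59.474074
k=1: u−w=-15.892000, u+w=22.016000; √(b/2)=0.361939, √(2b)=0.723878; F=0.361939×(-15.892)=-5.751938, v=22.016000/0.723878=30.413946
k=2: u−w=-17.045000, u+w=24.739000; √(b/2)=0.361939, √(2b)=0.723878; F=0.361939×(-17.045)=-6.169254, v=24.739000/0.723878=34.175627
k=3: u−w=11.436000, u+w=-36.558000; √(b/2)=0.361939, √(2b)=0.723878; F=0.361939×11.436=4.139137, v=-36.558000/0.723878=-50.502954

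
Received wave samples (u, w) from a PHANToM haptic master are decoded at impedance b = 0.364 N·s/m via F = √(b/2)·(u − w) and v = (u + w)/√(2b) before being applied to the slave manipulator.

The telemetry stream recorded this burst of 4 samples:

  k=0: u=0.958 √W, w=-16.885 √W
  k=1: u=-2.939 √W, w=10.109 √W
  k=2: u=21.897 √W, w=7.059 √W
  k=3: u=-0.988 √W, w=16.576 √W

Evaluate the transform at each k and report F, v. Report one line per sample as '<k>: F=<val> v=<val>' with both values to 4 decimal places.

k=0: u−w=17.8430, u+w=-15.9270; √(b/2)=0.4266, √(2b)=0.8532; F=0.4266×17.843=7.6121, v=-15.9270/0.8532=-18.6667
k=1: u−w=-13.0480, u+w=7.1700; √(b/2)=0.4266, √(2b)=0.8532; F=0.4266×(-13.048)=-5.5665, v=7.1700/0.8532=8.4034
k=2: u−w=14.8380, u+w=28.9560; √(b/2)=0.4266, √(2b)=0.8532; F=0.4266×14.838=6.3301, v=28.9560/0.8532=33.9370
k=3: u−w=-17.5640, u+w=15.5880; √(b/2)=0.4266, √(2b)=0.8532; F=0.4266×(-17.564)=-7.4931, v=15.5880/0.8532=18.2694

0: F=7.6121 v=-18.6667
1: F=-5.5665 v=8.4034
2: F=6.3301 v=33.9370
3: F=-7.4931 v=18.2694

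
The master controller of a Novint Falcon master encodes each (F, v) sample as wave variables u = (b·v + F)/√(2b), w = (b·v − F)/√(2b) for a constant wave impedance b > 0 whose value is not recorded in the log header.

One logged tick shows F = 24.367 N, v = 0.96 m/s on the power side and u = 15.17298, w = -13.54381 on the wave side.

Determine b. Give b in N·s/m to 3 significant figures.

u + w = 1.62917;  u + w = √(2b)·v, so √(2b) = 1.62917/0.96 = 1.69705.
b = (√(2b))²/2 = 2.87999/2 = 1.43999.
(Check via u − w = 2F/√(2b): u − w = 28.71679, 2F/√(2b) = 28.71686.)

b = 1.44 N·s/m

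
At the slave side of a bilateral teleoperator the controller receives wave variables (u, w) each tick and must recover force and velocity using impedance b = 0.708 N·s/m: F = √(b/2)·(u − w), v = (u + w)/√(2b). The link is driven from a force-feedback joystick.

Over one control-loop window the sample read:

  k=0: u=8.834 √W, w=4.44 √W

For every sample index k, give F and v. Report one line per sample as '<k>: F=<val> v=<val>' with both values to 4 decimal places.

k=0: u−w=4.3940, u+w=13.2740; √(b/2)=0.5950, √(2b)=1.1900; F=0.5950×4.394=2.6143, v=13.2740/1.1900=11.1550

0: F=2.6143 v=11.1550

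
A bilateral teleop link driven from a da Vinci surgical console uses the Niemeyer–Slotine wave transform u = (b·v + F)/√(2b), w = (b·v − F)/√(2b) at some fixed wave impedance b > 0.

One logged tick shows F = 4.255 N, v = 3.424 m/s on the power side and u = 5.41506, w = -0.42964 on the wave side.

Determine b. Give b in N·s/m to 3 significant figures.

b = 1.06 N·s/m

u + w = 4.98542;  u + w = √(2b)·v, so √(2b) = 4.98542/3.424 = 1.45602.
b = (√(2b))²/2 = 2.12000/2 = 1.06000.
(Check via u − w = 2F/√(2b): u − w = 5.84470, 2F/√(2b) = 5.84469.)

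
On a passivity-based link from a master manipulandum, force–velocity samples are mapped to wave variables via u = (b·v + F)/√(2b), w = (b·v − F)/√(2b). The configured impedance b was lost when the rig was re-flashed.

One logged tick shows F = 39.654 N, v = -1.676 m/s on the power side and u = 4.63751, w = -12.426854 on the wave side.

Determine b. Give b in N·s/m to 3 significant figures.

u + w = -7.789344;  u + w = √(2b)·v, so √(2b) = -7.789344/(-1.676) = 4.647580.
b = (√(2b))²/2 = 21.599999/2 = 10.800000.
(Check via u − w = 2F/√(2b): u − w = 17.064364, 2F/√(2b) = 17.064365.)

b = 10.8 N·s/m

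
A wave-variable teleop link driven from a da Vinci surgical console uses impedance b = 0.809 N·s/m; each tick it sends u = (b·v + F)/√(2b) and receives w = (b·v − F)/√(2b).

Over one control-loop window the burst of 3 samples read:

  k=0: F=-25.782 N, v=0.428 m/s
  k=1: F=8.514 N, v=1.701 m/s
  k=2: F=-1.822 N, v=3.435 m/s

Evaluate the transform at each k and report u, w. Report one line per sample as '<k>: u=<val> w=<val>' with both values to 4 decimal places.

k=0: b·v=0.809×0.428=0.3463; √(2b)=1.2720; u=(0.3463+(-25.782))/1.2720=-19.9966, w=(0.3463−(-25.782))/1.2720=20.5410
k=1: b·v=0.809×1.701=1.3761; √(2b)=1.2720; u=(1.3761+8.514)/1.2720=7.7752, w=(1.3761−8.514)/1.2720=-5.6115
k=2: b·v=0.809×3.435=2.7789; √(2b)=1.2720; u=(2.7789+(-1.822))/1.2720=0.7523, w=(2.7789−(-1.822))/1.2720=3.6171

0: u=-19.9966 w=20.5410
1: u=7.7752 w=-5.6115
2: u=0.7523 w=3.6171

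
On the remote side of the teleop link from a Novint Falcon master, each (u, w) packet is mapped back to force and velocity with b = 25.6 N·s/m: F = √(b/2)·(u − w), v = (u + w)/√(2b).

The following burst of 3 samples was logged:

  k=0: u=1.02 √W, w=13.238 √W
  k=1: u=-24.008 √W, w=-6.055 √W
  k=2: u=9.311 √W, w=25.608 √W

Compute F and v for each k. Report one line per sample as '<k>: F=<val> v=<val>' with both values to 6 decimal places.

k=0: u−w=-12.218000, u+w=14.258000; √(b/2)=3.577709, √(2b)=7.155418; F=3.577709×(-12.218)=-43.712446, v=14.258000/7.155418=1.992616
k=1: u−w=-17.953000, u+w=-30.063000; √(b/2)=3.577709, √(2b)=7.155418; F=3.577709×(-17.953)=-64.230605, v=-30.063000/7.155418=-4.201432
k=2: u−w=-16.297000, u+w=34.919000; √(b/2)=3.577709, √(2b)=7.155418; F=3.577709×(-16.297)=-58.305920, v=34.919000/7.155418=4.880079

0: F=-43.712446 v=1.992616
1: F=-64.230605 v=-4.201432
2: F=-58.305920 v=4.880079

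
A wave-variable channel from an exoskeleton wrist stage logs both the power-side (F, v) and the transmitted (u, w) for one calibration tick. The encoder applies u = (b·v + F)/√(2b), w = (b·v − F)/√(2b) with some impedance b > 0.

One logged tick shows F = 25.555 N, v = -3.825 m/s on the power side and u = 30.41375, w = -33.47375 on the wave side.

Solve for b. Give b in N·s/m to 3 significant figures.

u + w = -3.06000;  u + w = √(2b)·v, so √(2b) = -3.06000/(-3.825) = 0.80000.
b = (√(2b))²/2 = 0.64000/2 = 0.32000.
(Check via u − w = 2F/√(2b): u − w = 63.88750, 2F/√(2b) = 63.88750.)

b = 0.32 N·s/m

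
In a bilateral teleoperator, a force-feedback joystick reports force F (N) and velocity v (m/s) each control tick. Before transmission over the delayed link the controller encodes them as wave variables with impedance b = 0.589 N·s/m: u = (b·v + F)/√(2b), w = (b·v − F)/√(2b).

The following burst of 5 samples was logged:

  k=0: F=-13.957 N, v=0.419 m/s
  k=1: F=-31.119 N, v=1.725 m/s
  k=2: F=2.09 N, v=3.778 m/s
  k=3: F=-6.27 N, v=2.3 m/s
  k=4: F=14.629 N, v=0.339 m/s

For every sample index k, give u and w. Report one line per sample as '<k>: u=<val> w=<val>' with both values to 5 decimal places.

k=0: b·v=0.589×0.419=0.24679; √(2b)=1.08536; u=(0.24679+(-13.957))/1.08536=-12.63198, w=(0.24679−(-13.957))/1.08536=13.08674
k=1: b·v=0.589×1.725=1.01602; √(2b)=1.08536; u=(1.01602+(-31.119))/1.08536=-27.73555, w=(1.01602−(-31.119))/1.08536=29.60779
k=2: b·v=0.589×3.778=2.22524; √(2b)=1.08536; u=(2.22524+2.09)/1.08536=3.97587, w=(2.22524−2.09)/1.08536=0.12461
k=3: b·v=0.589×2.3=1.35470; √(2b)=1.08536; u=(1.35470+(-6.27))/1.08536=-4.52874, w=(1.35470−(-6.27))/1.08536=7.02506
k=4: b·v=0.589×0.339=0.19967; √(2b)=1.08536; u=(0.19967+14.629)/1.08536=13.66248, w=(0.19967−14.629)/1.08536=-13.29455

0: u=-12.63198 w=13.08674
1: u=-27.73555 w=29.60779
2: u=3.97587 w=0.12461
3: u=-4.52874 w=7.02506
4: u=13.66248 w=-13.29455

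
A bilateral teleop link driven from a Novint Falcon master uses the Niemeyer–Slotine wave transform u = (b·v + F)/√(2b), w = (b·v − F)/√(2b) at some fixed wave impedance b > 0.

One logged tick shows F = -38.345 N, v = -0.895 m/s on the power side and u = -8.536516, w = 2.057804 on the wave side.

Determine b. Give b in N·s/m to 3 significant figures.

u + w = -6.478712;  u + w = √(2b)·v, so √(2b) = -6.478712/(-0.895) = 7.238784.
b = (√(2b))²/2 = 52.399999/2 = 26.199999.
(Check via u − w = 2F/√(2b): u − w = -10.594320, 2F/√(2b) = -10.594320.)

b = 26.2 N·s/m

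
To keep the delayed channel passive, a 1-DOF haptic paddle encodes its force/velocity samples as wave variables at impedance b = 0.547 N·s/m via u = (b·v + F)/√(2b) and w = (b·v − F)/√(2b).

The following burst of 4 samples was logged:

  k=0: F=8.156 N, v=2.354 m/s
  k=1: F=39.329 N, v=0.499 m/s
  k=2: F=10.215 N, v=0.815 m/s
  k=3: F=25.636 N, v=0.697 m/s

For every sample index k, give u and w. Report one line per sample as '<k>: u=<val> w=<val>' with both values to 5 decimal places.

0: u=9.02881 w=-6.56666
1: u=37.86238 w=-37.34046
2: u=10.19251 w=-9.34007
3: u=24.87442 w=-24.14539

k=0: b·v=0.547×2.354=1.28764; √(2b)=1.04594; u=(1.28764+8.156)/1.04594=9.02881, w=(1.28764−8.156)/1.04594=-6.56666
k=1: b·v=0.547×0.499=0.27295; √(2b)=1.04594; u=(0.27295+39.329)/1.04594=37.86238, w=(0.27295−39.329)/1.04594=-37.34046
k=2: b·v=0.547×0.815=0.44581; √(2b)=1.04594; u=(0.44581+10.215)/1.04594=10.19251, w=(0.44581−10.215)/1.04594=-9.34007
k=3: b·v=0.547×0.697=0.38126; √(2b)=1.04594; u=(0.38126+25.636)/1.04594=24.87442, w=(0.38126−25.636)/1.04594=-24.14539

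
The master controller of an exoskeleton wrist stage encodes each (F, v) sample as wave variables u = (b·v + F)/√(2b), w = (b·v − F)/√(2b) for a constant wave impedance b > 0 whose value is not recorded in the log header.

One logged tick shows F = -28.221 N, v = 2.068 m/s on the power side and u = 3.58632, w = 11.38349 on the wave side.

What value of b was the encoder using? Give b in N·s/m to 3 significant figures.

b = 26.2 N·s/m

u + w = 14.9698;  u + w = √(2b)·v, so √(2b) = 14.9698/2.068 = 7.2388.
b = (√(2b))²/2 = 52.4000/2 = 26.2000.
(Check via u − w = 2F/√(2b): u − w = -7.7972, 2F/√(2b) = -7.7972.)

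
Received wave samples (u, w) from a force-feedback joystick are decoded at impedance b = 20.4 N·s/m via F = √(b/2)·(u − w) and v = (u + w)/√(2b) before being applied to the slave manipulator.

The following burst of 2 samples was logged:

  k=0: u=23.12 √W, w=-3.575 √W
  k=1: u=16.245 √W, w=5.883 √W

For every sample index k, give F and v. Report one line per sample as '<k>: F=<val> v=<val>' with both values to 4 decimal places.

0: F=85.2570 v=3.0599
1: F=33.0936 v=3.4643

k=0: u−w=26.6950, u+w=19.5450; √(b/2)=3.1937, √(2b)=6.3875; F=3.1937×26.695=85.2570, v=19.5450/6.3875=3.0599
k=1: u−w=10.3620, u+w=22.1280; √(b/2)=3.1937, √(2b)=6.3875; F=3.1937×10.362=33.0936, v=22.1280/6.3875=3.4643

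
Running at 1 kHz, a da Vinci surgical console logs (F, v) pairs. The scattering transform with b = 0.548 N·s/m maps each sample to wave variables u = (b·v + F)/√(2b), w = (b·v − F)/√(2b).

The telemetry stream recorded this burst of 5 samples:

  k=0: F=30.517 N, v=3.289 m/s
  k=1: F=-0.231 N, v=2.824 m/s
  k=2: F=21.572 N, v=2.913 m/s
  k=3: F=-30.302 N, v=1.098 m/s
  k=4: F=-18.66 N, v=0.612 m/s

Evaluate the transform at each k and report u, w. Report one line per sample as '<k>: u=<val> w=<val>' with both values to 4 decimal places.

k=0: b·v=0.548×3.289=1.8024; √(2b)=1.0469; u=(1.8024+30.517)/1.0469=30.8715, w=(1.8024−30.517)/1.0469=-27.4282
k=1: b·v=0.548×2.824=1.5476; √(2b)=1.0469; u=(1.5476+(-0.231))/1.0469=1.2576, w=(1.5476−(-0.231))/1.0469=1.6989
k=2: b·v=0.548×2.913=1.5963; √(2b)=1.0469; u=(1.5963+21.572)/1.0469=22.1304, w=(1.5963−21.572)/1.0469=-19.0808
k=3: b·v=0.548×1.098=0.6017; √(2b)=1.0469; u=(0.6017+(-30.302))/1.0469=-28.3697, w=(0.6017−(-30.302))/1.0469=29.5192
k=4: b·v=0.548×0.612=0.3354; √(2b)=1.0469; u=(0.3354+(-18.66))/1.0469=-17.5037, w=(0.3354−(-18.66))/1.0469=18.1444

0: u=30.8715 w=-27.4282
1: u=1.2576 w=1.6989
2: u=22.1304 w=-19.0808
3: u=-28.3697 w=29.5192
4: u=-17.5037 w=18.1444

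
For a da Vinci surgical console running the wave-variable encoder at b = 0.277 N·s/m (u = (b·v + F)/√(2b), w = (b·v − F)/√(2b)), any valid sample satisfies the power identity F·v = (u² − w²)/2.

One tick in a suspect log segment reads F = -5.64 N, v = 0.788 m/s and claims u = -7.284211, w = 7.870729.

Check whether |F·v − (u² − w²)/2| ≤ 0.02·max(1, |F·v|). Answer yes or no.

F·v = (-5.64)×0.788 = -4.444320 W.
(u² − w²)/2 = (53.059730 − 61.948375)/2 = -4.444323 W.
|Δ| = 0.000003;  2% of max(1, |F·v|) = 0.088886.

yes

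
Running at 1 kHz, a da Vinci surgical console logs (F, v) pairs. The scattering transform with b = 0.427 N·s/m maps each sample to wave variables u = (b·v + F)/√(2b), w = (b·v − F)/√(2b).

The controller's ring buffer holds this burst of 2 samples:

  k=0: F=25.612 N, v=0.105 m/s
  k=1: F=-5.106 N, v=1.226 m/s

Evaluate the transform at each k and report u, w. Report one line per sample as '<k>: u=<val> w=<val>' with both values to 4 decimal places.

0: u=27.7635 w=-27.6665
1: u=-4.9588 w=6.0917

k=0: b·v=0.427×0.105=0.0448; √(2b)=0.9241; u=(0.0448+25.612)/0.9241=27.7635, w=(0.0448−25.612)/0.9241=-27.6665
k=1: b·v=0.427×1.226=0.5235; √(2b)=0.9241; u=(0.5235+(-5.106))/0.9241=-4.9588, w=(0.5235−(-5.106))/0.9241=6.0917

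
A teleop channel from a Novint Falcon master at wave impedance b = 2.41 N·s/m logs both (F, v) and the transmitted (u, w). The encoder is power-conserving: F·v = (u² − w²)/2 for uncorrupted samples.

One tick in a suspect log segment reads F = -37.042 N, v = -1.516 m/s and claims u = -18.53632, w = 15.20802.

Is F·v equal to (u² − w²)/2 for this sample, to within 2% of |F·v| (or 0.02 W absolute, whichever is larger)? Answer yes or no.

yes

F·v = (-37.042)×(-1.516) = 56.15567 W.
(u² − w²)/2 = (343.59516 − 231.28387)/2 = 56.15564 W.
|Δ| = 0.00003;  2% of max(1, |F·v|) = 1.12311.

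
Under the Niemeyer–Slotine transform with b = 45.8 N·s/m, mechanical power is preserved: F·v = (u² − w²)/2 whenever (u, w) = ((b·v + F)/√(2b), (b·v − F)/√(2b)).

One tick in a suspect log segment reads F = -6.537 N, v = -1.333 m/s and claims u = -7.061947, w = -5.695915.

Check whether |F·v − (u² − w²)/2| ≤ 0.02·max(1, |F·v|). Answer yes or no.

yes

F·v = (-6.537)×(-1.333) = 8.713821 W.
(u² − w²)/2 = (49.871095 − 32.443448)/2 = 8.713824 W.
|Δ| = 0.000003;  2% of max(1, |F·v|) = 0.174276.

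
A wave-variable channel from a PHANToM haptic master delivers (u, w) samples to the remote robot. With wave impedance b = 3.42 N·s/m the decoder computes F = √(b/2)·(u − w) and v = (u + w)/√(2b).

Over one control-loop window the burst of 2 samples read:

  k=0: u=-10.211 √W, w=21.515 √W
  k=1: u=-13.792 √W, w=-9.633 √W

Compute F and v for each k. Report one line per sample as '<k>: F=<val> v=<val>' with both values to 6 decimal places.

0: F=-41.487128 v=4.322192
1: F=-5.438598 v=-8.956773

k=0: u−w=-31.726000, u+w=11.304000; √(b/2)=1.307670, √(2b)=2.615339; F=1.307670×(-31.726)=-41.487128, v=11.304000/2.615339=4.322192
k=1: u−w=-4.159000, u+w=-23.425000; √(b/2)=1.307670, √(2b)=2.615339; F=1.307670×(-4.159)=-5.438598, v=-23.425000/2.615339=-8.956773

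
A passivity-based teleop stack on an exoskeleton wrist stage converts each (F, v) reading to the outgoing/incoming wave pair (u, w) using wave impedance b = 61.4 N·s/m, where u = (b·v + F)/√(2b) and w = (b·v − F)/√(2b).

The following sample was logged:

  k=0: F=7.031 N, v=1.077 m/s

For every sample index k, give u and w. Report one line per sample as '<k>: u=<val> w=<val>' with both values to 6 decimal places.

k=0: b·v=61.4×1.077=66.127800; √(2b)=11.081516; u=(66.127800+7.031)/11.081516=6.601876, w=(66.127800−7.031)/11.081516=5.332916

0: u=6.601876 w=5.332916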